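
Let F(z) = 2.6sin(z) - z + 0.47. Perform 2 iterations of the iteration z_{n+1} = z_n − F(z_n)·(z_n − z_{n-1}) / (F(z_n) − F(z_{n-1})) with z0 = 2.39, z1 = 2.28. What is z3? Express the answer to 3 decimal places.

F(2.39) = -0.14471, F(2.28) = 0.16309
z2 = 2.28000 − 0.16309·(2.28000 − 2.39000) / (0.16309 − (-0.14471)) = 2.28000 − (-0.01794)/(0.30780) = 2.33828
F(2.33828) = 0.00283
z3 = 2.33828 − 0.00283·(2.33828 − 2.28000) / (0.00283 − 0.16309) = 2.33828 − (0.00016)/(-0.16026) = 2.33931

2.339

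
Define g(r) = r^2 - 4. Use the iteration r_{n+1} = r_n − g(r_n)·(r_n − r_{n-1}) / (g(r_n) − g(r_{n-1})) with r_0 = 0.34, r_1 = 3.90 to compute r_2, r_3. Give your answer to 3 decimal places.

g(0.34) = -3.88440, g(3.90) = 11.21000
r_2 = 3.90000 − 11.21000·(3.90000 − 0.34000) / (11.21000 − (-3.88440)) = 3.90000 − (39.90760)/(15.09440) = 1.25613
g(1.25613) = -2.42213
r_3 = 1.25613 − (-2.42213)·(1.25613 − 3.90000) / (-2.42213 − 11.21000) = 1.25613 − (6.40380)/(-13.63213) = 1.72589

1.256, 1.726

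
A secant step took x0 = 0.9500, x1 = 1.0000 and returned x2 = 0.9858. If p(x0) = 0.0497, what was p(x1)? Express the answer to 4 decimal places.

-0.0197

The secant line through (0.9500, 0.0497) and (1.0000, p(x1)) crosses zero at x2 = 0.9858.
So (0.9500, 0.0497), (1.0000, p(x1)), (0.9858, 0) are collinear:
p(x1) = 0.0497 · (1.0000 − 0.9858) / (0.9500 − 0.9858) = 0.0497 · (0.014200)/(-0.035800) = -0.019713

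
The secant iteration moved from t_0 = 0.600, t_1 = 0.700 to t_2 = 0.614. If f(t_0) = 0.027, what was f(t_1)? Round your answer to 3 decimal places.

The secant line through (0.600, 0.027) and (0.700, f(t_1)) crosses zero at t_2 = 0.614.
So (0.600, 0.027), (0.700, f(t_1)), (0.614, 0) are collinear:
f(t_1) = 0.027 · (0.700 − 0.614) / (0.600 − 0.614) = 0.027 · (0.08600)/(-0.01400) = -0.16586

-0.166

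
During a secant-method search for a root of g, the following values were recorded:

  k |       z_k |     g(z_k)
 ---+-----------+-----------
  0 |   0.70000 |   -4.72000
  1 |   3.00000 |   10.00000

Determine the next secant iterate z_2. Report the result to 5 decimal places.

1.43750

z_2 = 3.00000 − 10.00000·(3.00000 − 0.70000) / (10.00000 − (-4.72000))
   = 3.00000 − (23.0000000)/(14.7200000) = 1.4375000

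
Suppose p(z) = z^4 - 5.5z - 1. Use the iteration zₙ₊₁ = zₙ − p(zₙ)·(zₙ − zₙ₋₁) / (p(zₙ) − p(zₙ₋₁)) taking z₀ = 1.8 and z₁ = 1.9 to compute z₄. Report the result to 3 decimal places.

p(1.8) = -0.40240, p(1.9) = 1.58210
z₂ = 1.90000 − 1.58210·(1.90000 − 1.80000) / (1.58210 − (-0.40240)) = 1.90000 − (0.15821)/(1.98450) = 1.82028
p(1.82028) = -0.03285
z₃ = 1.82028 − (-0.03285)·(1.82028 − 1.90000) / (-0.03285 − 1.58210) = 1.82028 − (0.00262)/(-1.61495) = 1.82190
p(1.82190) = -0.00259
z₄ = 1.82190 − (-0.00259)·(1.82190 − 1.82028) / (-0.00259 − (-0.03285)) = 1.82190 − (0.00000)/(0.03025) = 1.82204

1.822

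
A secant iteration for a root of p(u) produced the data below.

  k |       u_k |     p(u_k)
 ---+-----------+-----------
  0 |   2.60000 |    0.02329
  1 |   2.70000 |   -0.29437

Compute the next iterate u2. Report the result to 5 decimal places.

u2 = 2.70000 − (-0.29437)·(2.70000 − 2.60000) / (-0.29437 − 0.02329)
   = 2.70000 − (-0.0294370)/(-0.3176600) = 2.6073317

2.60733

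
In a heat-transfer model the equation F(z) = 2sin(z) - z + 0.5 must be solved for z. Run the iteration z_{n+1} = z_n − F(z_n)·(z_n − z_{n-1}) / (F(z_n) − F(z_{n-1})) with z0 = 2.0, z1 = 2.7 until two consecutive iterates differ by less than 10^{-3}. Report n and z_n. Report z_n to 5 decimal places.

n = 5, z_n = 2.16131

F(2.0) = 0.3185949, F(2.7) = -1.3452402
z2 = 2.7000000 − (-1.3452402)·(0.7000000)/(-1.6638351) = 2.1340376;  |Δ| = 0.5659624
F(2.1340376) = 0.0570204
z3 = 2.1340376 − 0.0570204·(-0.5659624)/(1.4022606) = 2.1570514;  |Δ| = 0.0230138
F(2.1570514) = 0.0089854
z4 = 2.1570514 − 0.0089854·(0.0230138)/(-0.0480350) = 2.1613563;  |Δ| = 0.0043049
F(2.1613563) = -0.0000984
z5 = 2.1613563 − (-0.0000984)·(0.0043049)/(-0.0090837) = 2.1613097;  |Δ| = 0.0000466
|z5 − z4| = 0.0000466 < 10^{-3}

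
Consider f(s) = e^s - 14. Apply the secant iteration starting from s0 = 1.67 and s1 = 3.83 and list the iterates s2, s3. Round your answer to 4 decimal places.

f(1.67) = -8.687832, f(3.83) = 32.062538
s2 = 3.830000 − 32.062538·(3.830000 − 1.670000) / (32.062538 − (-8.687832)) = 3.830000 − (69.255083)/(40.750370) = 2.130504
f(2.130504) = -5.580889
s3 = 2.130504 − (-5.580889)·(2.130504 − 3.830000) / (-5.580889 − 32.062538) = 2.130504 − (9.484698)/(-37.643427) = 2.382466

2.1305, 2.3825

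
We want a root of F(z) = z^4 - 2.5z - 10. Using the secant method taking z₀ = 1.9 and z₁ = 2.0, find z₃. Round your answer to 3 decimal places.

F(1.9) = -1.71790, F(2.0) = 1.00000
z₂ = 2.00000 − 1.00000·(2.00000 − 1.90000) / (1.00000 − (-1.71790)) = 2.00000 − (0.10000)/(2.71790) = 1.96321
F(1.96321) = -0.05330
z₃ = 1.96321 − (-0.05330)·(1.96321 − 2.00000) / (-0.05330 − 1.00000) = 1.96321 − (0.00196)/(-1.05330) = 1.96507

1.965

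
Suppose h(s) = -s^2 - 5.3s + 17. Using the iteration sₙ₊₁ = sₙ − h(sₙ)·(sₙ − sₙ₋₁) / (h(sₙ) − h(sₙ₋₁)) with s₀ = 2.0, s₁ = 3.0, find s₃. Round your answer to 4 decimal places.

2.2500

h(2.0) = 2.400000, h(3.0) = -7.900000
s₂ = 3.000000 − (-7.900000)·(3.000000 − 2.000000) / (-7.900000 − 2.400000) = 3.000000 − (-7.900000)/(-10.300000) = 2.233010
h(2.233010) = 0.178716
s₃ = 2.233010 − 0.178716·(2.233010 − 3.000000) / (0.178716 − (-7.900000)) = 2.233010 − (-0.137074)/(8.078716) = 2.249977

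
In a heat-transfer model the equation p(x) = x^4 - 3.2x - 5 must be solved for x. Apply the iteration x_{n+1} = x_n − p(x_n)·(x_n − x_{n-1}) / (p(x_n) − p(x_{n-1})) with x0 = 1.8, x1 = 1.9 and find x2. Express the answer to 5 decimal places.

1.81185

p(1.8) = -0.2624000, p(1.9) = 1.9521000
x2 = 1.9000000 − 1.9521000·(1.9000000 − 1.8000000) / (1.9521000 − (-0.2624000)) = 1.9000000 − (0.1952100)/(2.2145000) = 1.8118492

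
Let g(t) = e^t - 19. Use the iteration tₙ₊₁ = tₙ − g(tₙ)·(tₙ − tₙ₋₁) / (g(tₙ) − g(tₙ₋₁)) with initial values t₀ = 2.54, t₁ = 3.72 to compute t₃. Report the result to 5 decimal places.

g(2.54) = -6.3203290, g(3.72) = 22.2643941
t₂ = 3.7200000 − 22.2643941·(3.7200000 − 2.5400000) / (22.2643941 − (-6.3203290)) = 3.7200000 − (26.2719850)/(28.5847231) = 2.8009082
g(2.8009082) = -2.5404117
t₃ = 2.8009082 − (-2.5404117)·(2.8009082 − 3.7200000) / (-2.5404117 − 22.2643941) = 2.8009082 − (2.3348716)/(-24.8048058) = 2.8950380

2.89504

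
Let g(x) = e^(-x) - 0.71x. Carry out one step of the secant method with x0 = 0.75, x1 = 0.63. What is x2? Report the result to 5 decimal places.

g(0.75) = -0.0601334, g(0.63) = 0.0852918
x2 = 0.6300000 − 0.0852918·(0.6300000 − 0.7500000) / (0.0852918 − (-0.0601334)) = 0.6300000 − (-0.0102350)/(0.1454252) = 0.7003799

0.70038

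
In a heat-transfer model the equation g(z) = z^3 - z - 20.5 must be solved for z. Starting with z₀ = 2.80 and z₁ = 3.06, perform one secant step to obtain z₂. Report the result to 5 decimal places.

g(2.80) = -1.3480000, g(3.06) = 5.0926160
z₂ = 3.0600000 − 5.0926160·(3.0600000 − 2.8000000) / (5.0926160 − (-1.3480000)) = 3.0600000 − (1.3240802)/(6.4406160) = 2.8544172

2.85442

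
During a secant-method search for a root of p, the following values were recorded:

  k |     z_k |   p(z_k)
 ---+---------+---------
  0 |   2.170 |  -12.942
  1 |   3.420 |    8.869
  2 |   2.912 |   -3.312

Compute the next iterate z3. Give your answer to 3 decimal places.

3.050

z3 = 2.912 − (-3.312)·(2.912 − 3.420) / (-3.312 − 8.869)
   = 2.912 − (1.68250)/(-12.18100) = 3.05012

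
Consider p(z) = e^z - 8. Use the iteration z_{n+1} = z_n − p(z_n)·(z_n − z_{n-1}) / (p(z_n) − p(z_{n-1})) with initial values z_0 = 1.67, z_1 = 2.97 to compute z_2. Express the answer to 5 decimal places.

1.91642

p(1.67) = -2.6878322, p(2.97) = 11.4919196
z_2 = 2.9700000 − 11.4919196·(2.9700000 − 1.6700000) / (11.4919196 − (-2.6878322)) = 2.9700000 − (14.9394955)/(14.1797518) = 1.9164205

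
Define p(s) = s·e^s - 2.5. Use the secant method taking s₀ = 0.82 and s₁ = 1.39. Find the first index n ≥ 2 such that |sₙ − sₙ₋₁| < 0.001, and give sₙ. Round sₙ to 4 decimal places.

p(0.82) = -0.638190, p(1.39) = 3.080642
s₂ = 1.390000 − 3.080642·(0.570000)/(3.718832) = 0.917818;  |Δ| = 0.472182
p(0.917818) = -0.201948
s₃ = 0.917818 − (-0.201948)·(-0.472182)/(-3.282590) = 0.946867;  |Δ| = 0.029049
p(0.946867) = -0.059335
s₄ = 0.946867 − (-0.059335)·(0.029049)/(0.142613) = 0.958953;  |Δ| = 0.012086
p(0.958953) = 0.001874
s₅ = 0.958953 − 0.001874·(0.012086)/(0.061209) = 0.958583;  |Δ| = 0.000370
|s₅ − s₄| = 0.000370 < 0.001

n = 5, sₙ = 0.9586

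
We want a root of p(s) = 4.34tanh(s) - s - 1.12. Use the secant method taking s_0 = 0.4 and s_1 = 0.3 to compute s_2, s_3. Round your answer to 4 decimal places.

0.3547, 0.3536

p(0.4) = 0.128978, p(0.3) = -0.155703
s_2 = 0.300000 − (-0.155703)·(0.300000 − 0.400000) / (-0.155703 − 0.128978) = 0.300000 − (0.015570)/(-0.284682) = 0.354694
p(0.354694) = 0.003214
s_3 = 0.354694 − 0.003214·(0.354694 − 0.300000) / (0.003214 − (-0.155703)) = 0.354694 − (0.000176)/(0.158917) = 0.353588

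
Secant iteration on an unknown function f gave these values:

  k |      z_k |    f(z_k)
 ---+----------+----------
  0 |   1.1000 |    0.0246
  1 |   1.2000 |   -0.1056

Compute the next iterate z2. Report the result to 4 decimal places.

z2 = 1.2000 − (-0.1056)·(1.2000 − 1.1000) / (-0.1056 − 0.0246)
   = 1.2000 − (-0.010560)/(-0.130200) = 1.118894

1.1189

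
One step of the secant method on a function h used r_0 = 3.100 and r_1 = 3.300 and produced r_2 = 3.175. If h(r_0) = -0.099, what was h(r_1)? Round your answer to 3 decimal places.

0.165

The secant line through (3.100, -0.099) and (3.300, h(r_1)) crosses zero at r_2 = 3.175.
So (3.100, -0.099), (3.300, h(r_1)), (3.175, 0) are collinear:
h(r_1) = -0.099 · (3.300 − 3.175) / (3.100 − 3.175) = -0.099 · (0.12500)/(-0.07500) = 0.16500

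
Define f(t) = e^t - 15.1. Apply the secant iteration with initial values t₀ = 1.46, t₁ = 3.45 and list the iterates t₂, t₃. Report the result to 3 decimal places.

2.250, 2.556

f(1.46) = -10.79404, f(3.45) = 16.40039
t₂ = 3.45000 − 16.40039·(3.45000 − 1.46000) / (16.40039 − (-10.79404)) = 3.45000 − (32.63678)/(27.19443) = 2.24987
f(2.24987) = -5.61347
t₃ = 2.24987 − (-5.61347)·(2.24987 − 3.45000) / (-5.61347 − 16.40039) = 2.24987 − (6.73688)/(-22.01386) = 2.55590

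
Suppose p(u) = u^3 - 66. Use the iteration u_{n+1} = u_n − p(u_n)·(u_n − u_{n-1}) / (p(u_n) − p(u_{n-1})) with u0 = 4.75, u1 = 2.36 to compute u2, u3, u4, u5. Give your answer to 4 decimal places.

3.7035, 4.2460, 4.0238, 4.0404

p(4.75) = 41.171875, p(2.36) = -52.855744
u2 = 2.360000 − (-52.855744)·(2.360000 − 4.750000) / (-52.855744 − 41.171875) = 2.360000 − (126.325228)/(-94.027619) = 3.703491
p(3.703491) = -15.203503
u3 = 3.703491 − (-15.203503)·(3.703491 − 2.360000) / (-15.203503 − (-52.855744)) = 3.703491 − (-20.425765)/(37.652241) = 4.245975
p(4.245975) = 10.547746
u4 = 4.245975 − 10.547746·(4.245975 − 3.703491) / (10.547746 − (-15.203503)) = 4.245975 − (5.721991)/(25.751250) = 4.023773
p(4.023773) = -0.852106
u5 = 4.023773 − (-0.852106)·(4.023773 − 4.245975) / (-0.852106 − 10.547746) = 4.023773 − (0.189340)/(-11.399852) = 4.040382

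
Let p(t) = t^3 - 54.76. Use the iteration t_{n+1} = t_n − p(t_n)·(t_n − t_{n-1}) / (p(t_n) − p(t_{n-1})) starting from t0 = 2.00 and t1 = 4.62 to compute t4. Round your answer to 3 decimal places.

3.809

p(2.00) = -46.76000, p(4.62) = 43.85113
t2 = 4.62000 − 43.85113·(4.62000 − 2.00000) / (43.85113 − (-46.76000)) = 4.62000 − (114.88996)/(90.61113) = 3.35205
p(3.35205) = -17.09541
t3 = 3.35205 − (-17.09541)·(3.35205 − 4.62000) / (-17.09541 − 43.85113) = 3.35205 − (21.67604)/(-60.94653) = 3.70771
p(3.70771) = -3.78963
t4 = 3.70771 − (-3.78963)·(3.70771 − 3.35205) / (-3.78963 − (-17.09541)) = 3.70771 − (-1.34781)/(13.30577) = 3.80901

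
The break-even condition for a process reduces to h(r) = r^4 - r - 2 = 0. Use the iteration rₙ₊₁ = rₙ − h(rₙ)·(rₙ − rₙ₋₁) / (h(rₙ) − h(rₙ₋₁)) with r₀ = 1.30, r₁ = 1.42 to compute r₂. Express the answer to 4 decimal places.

1.3489

h(1.30) = -0.443900, h(1.42) = 0.645869
r₂ = 1.420000 − 0.645869·(1.420000 − 1.300000) / (0.645869 − (-0.443900)) = 1.420000 − (0.077504)/(1.089769) = 1.348880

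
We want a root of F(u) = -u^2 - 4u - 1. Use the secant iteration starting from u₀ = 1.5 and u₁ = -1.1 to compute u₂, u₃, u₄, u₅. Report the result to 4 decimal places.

-0.6023, -0.1469, -0.2804, -0.2684

F(1.5) = -9.250000, F(-1.1) = 2.190000
u₂ = -1.100000 − 2.190000·(-1.100000 − 1.500000) / (2.190000 − (-9.250000)) = -1.100000 − (-5.694000)/(11.440000) = -0.602273
F(-0.602273) = 1.046358
u₃ = -0.602273 − 1.046358·(-0.602273 − (-1.100000)) / (1.046358 − 2.190000) = -0.602273 − (0.520801)/(-1.143642) = -0.146884
F(-0.146884) = -0.434038
u₄ = -0.146884 − (-0.434038)·(-0.146884 − (-0.602273)) / (-0.434038 − 1.046358) = -0.146884 − (-0.197656)/(-1.480396) = -0.280400
F(-0.280400) = 0.042975
u₅ = -0.280400 − 0.042975·(-0.280400 − (-0.146884)) / (0.042975 − (-0.434038)) = -0.280400 − (-0.005738)/(0.477013) = -0.268371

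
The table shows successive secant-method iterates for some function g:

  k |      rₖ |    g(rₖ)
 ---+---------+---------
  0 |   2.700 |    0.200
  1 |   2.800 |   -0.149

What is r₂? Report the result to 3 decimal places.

2.757

r₂ = 2.800 − (-0.149)·(2.800 − 2.700) / (-0.149 − 0.200)
   = 2.800 − (-0.01490)/(-0.34900) = 2.75731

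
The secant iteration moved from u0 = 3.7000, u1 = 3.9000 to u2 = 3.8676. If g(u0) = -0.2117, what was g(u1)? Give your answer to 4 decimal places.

0.0409

The secant line through (3.7000, -0.2117) and (3.9000, g(u1)) crosses zero at u2 = 3.8676.
So (3.7000, -0.2117), (3.9000, g(u1)), (3.8676, 0) are collinear:
g(u1) = -0.2117 · (3.9000 − 3.8676) / (3.7000 − 3.8676) = -0.2117 · (0.032400)/(-0.167600) = 0.040925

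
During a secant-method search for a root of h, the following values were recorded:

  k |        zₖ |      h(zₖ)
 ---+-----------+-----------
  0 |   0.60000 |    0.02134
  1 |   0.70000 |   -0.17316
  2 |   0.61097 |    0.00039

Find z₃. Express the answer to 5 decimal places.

0.61117

z₃ = 0.61097 − 0.00039·(0.61097 − 0.70000) / (0.00039 − (-0.17316))
   = 0.61097 − (-0.0000347)/(0.1735500) = 0.6111701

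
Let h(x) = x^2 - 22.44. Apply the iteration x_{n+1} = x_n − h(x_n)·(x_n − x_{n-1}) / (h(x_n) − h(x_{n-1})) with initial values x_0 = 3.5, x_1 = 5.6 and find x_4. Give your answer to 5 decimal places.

4.73721

h(3.5) = -10.1900000, h(5.6) = 8.9200000
x_2 = 5.6000000 − 8.9200000·(5.6000000 − 3.5000000) / (8.9200000 − (-10.1900000)) = 5.6000000 − (18.7320000)/(19.1100000) = 4.6197802
h(4.6197802) = -1.0976307
x_3 = 4.6197802 − (-1.0976307)·(4.6197802 − 5.6000000) / (-1.0976307 − 8.9200000) = 4.6197802 − (1.0759193)/(-10.0176307) = 4.7271828
h(4.7271828) = -0.0937428
x_4 = 4.7271828 − (-0.0937428)·(4.7271828 − 4.6197802) / (-0.0937428 − (-1.0976307)) = 4.7271828 − (-0.0100682)/(1.0038879) = 4.7372120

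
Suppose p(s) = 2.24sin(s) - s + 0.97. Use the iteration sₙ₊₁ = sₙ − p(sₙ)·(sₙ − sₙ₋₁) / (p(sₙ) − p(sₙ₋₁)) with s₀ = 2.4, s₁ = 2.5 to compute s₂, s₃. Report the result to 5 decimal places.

2.43048, 2.43103

p(2.4) = 0.0830375, p(2.5) = -0.1894224
s₂ = 2.5000000 − (-0.1894224)·(2.5000000 − 2.4000000) / (-0.1894224 − 0.0830375) = 2.5000000 − (-0.0189422)/(-0.2724599) = 2.4304770
p(2.4304770) = 0.0015250
s₃ = 2.4304770 − 0.0015250·(2.4304770 − 2.5000000) / (0.0015250 − (-0.1894224)) = 2.4304770 − (-0.0001060)/(0.1909474) = 2.4310322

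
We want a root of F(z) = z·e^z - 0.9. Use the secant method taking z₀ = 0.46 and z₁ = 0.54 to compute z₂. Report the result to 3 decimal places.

0.529

F(0.46) = -0.17133, F(0.54) = 0.02664
z₂ = 0.54000 − 0.02664·(0.54000 − 0.46000) / (0.02664 − (-0.17133)) = 0.54000 − (0.00213)/(0.19797) = 0.52923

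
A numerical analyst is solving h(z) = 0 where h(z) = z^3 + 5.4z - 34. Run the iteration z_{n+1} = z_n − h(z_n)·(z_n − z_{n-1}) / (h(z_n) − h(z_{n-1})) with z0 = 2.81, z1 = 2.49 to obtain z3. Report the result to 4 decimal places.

h(2.81) = 3.362041, h(2.49) = -5.115751
z2 = 2.490000 − (-5.115751)·(2.490000 − 2.810000) / (-5.115751 − 3.362041) = 2.490000 − (1.637040)/(-8.477792) = 2.683097
h(2.683097) = -0.195622
z3 = 2.683097 − (-0.195622)·(2.683097 − 2.490000) / (-0.195622 − (-5.115751)) = 2.683097 − (-0.037774)/(4.920129) = 2.690775

2.6908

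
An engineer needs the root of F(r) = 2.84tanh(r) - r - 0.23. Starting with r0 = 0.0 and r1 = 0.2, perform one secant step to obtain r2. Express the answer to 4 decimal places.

F(0.0) = -0.230000, F(0.2) = 0.130546
r2 = 0.200000 − 0.130546·(0.200000 − 0.000000) / (0.130546 − (-0.230000)) = 0.200000 − (0.026109)/(0.360546) = 0.127584

0.1276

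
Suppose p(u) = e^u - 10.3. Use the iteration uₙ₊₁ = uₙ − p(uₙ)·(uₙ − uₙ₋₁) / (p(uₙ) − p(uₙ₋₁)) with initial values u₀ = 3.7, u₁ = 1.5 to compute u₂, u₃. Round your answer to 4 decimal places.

p(3.7) = 30.147304, p(1.5) = -5.818311
u₂ = 1.500000 − (-5.818311)·(1.500000 − 3.700000) / (-5.818311 − 30.147304) = 1.500000 − (12.800284)/(-35.965615) = 1.855903
p(1.855903) = -3.902525
u₃ = 1.855903 − (-3.902525)·(1.855903 − 1.500000) / (-3.902525 − (-5.818311)) = 1.855903 − (-1.388922)/(1.915786) = 2.580891

1.8559, 2.5809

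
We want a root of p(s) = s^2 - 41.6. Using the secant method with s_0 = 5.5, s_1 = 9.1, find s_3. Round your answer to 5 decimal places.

6.42009

p(5.5) = -11.3500000, p(9.1) = 41.2100000
s_2 = 9.1000000 − 41.2100000·(9.1000000 − 5.5000000) / (41.2100000 − (-11.3500000)) = 9.1000000 − (148.3560000)/(52.5600000) = 6.2773973
p(6.2773973) = -2.1942836
s_3 = 6.2773973 − (-2.1942836)·(6.2773973 − 9.1000000) / (-2.1942836 − 41.2100000) = 6.2773973 − (6.1935910)/(-43.4042836) = 6.4200926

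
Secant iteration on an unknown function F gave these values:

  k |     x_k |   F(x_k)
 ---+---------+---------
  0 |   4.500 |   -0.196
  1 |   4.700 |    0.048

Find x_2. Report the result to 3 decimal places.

4.661

x_2 = 4.700 − 0.048·(4.700 − 4.500) / (0.048 − (-0.196))
   = 4.700 − (0.00960)/(0.24400) = 4.66066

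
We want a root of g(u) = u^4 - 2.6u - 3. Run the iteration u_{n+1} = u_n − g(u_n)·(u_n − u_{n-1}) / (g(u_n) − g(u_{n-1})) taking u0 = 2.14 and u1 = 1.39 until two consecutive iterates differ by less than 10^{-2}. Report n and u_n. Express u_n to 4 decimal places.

g(2.14) = 12.408736, g(1.39) = -2.880990
u2 = 1.390000 − (-2.880990)·(-0.750000)/(-15.289726) = 1.531320;  |Δ| = 0.141320
g(1.531320) = -1.482685
u3 = 1.531320 − (-1.482685)·(0.141320)/(1.398304) = 1.681168;  |Δ| = 0.149848
g(1.681168) = 0.617077
u4 = 1.681168 − 0.617077·(0.149848)/(2.099762) = 1.637131;  |Δ| = 0.044037
g(1.637131) = -0.073087
u5 = 1.637131 − (-0.073087)·(-0.044037)/(-0.690164) = 1.641794;  |Δ| = 0.004663
|u5 − u4| = 0.004663 < 10^{-2}

n = 5, u_n = 1.6418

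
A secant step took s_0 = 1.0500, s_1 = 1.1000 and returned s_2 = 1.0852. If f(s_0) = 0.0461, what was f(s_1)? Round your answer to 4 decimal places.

The secant line through (1.0500, 0.0461) and (1.1000, f(s_1)) crosses zero at s_2 = 1.0852.
So (1.0500, 0.0461), (1.1000, f(s_1)), (1.0852, 0) are collinear:
f(s_1) = 0.0461 · (1.1000 − 1.0852) / (1.0500 − 1.0852) = 0.0461 · (0.014800)/(-0.035200) = -0.019383

-0.0194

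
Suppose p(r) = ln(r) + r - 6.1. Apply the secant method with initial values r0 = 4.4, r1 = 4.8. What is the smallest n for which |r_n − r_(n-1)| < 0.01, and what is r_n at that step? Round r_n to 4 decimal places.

n = 3, r_n = 4.5786

p(4.4) = -0.218395, p(4.8) = 0.268616
r2 = 4.800000 − 0.268616·(0.400000)/(0.487011) = 4.579376;  |Δ| = 0.220624
p(4.579376) = 0.000939
r3 = 4.579376 − 0.000939·(-0.220624)/(-0.267677) = 4.578602;  |Δ| = 0.000774
|r3 − r2| = 0.000774 < 0.01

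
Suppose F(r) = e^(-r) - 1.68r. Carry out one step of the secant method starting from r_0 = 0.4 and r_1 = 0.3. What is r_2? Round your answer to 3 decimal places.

0.399

F(0.4) = -0.00168, F(0.3) = 0.23682
r_2 = 0.30000 − 0.23682·(0.30000 − 0.40000) / (0.23682 − (-0.00168)) = 0.30000 − (-0.02368)/(0.23850) = 0.39930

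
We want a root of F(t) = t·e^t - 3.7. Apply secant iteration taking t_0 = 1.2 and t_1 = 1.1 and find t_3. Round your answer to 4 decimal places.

1.1600

F(1.2) = 0.284140, F(1.1) = -0.395417
t_2 = 1.100000 − (-0.395417)·(1.100000 − 1.200000) / (-0.395417 − 0.284140) = 1.100000 − (0.039542)/(-0.679558) = 1.158187
F(1.158187) = -0.012150
t_3 = 1.158187 − (-0.012150)·(1.158187 − 1.100000) / (-0.012150 − (-0.395417)) = 1.158187 − (-0.000707)/(0.383268) = 1.160032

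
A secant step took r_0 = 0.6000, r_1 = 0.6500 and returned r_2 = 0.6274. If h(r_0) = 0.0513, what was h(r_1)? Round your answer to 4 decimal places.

The secant line through (0.6000, 0.0513) and (0.6500, h(r_1)) crosses zero at r_2 = 0.6274.
So (0.6000, 0.0513), (0.6500, h(r_1)), (0.6274, 0) are collinear:
h(r_1) = 0.0513 · (0.6500 − 0.6274) / (0.6000 − 0.6274) = 0.0513 · (0.022600)/(-0.027400) = -0.042313

-0.0423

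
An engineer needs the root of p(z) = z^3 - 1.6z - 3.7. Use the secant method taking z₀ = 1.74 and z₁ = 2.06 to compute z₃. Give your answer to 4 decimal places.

1.8854

p(1.74) = -1.215976, p(2.06) = 1.745816
z₂ = 2.060000 − 1.745816·(2.060000 − 1.740000) / (1.745816 − (-1.215976)) = 2.060000 − (0.558661)/(2.961792) = 1.871377
p(1.871377) = -0.140541
z₃ = 1.871377 − (-0.140541)·(1.871377 − 2.060000) / (-0.140541 − 1.745816) = 1.871377 − (0.026509)/(-1.886357) = 1.885430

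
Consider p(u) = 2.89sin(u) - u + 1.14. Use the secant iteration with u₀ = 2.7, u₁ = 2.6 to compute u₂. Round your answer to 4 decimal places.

p(2.7) = -0.324872, p(2.6) = 0.029799
u₂ = 2.600000 − 0.029799·(2.600000 − 2.700000) / (0.029799 − (-0.324872)) = 2.600000 − (-0.002980)/(0.354671) = 2.608402

2.6084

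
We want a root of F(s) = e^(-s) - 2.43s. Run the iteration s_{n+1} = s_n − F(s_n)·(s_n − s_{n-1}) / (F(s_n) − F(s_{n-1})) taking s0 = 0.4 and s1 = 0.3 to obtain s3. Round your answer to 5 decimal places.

F(0.4) = -0.3016800, F(0.3) = 0.0118182
s2 = 0.3000000 − 0.0118182·(0.3000000 − 0.4000000) / (0.0118182 − (-0.3016800)) = 0.3000000 − (-0.0011818)/(0.3134982) = 0.3037698
F(0.3037698) = -0.0001298
s3 = 0.3037698 − (-0.0001298)·(0.3037698 − 0.3000000) / (-0.0001298 − 0.0118182) = 0.3037698 − (-0.0000005)/(-0.0119481) = 0.3037288

0.30373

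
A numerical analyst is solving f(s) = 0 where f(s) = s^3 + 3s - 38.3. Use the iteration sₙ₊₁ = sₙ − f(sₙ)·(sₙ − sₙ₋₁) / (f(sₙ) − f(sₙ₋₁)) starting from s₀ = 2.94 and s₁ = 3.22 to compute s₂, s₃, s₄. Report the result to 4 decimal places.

f(2.94) = -4.067816, f(3.22) = 4.746248
s₂ = 3.220000 − 4.746248·(3.220000 − 2.940000) / (4.746248 − (-4.067816)) = 3.220000 − (1.328949)/(8.814064) = 3.069224
f(3.069224) = -0.179821
s₃ = 3.069224 − (-0.179821)·(3.069224 − 3.220000) / (-0.179821 − 4.746248) = 3.069224 − (0.027113)/(-4.926069) = 3.074728
f(3.074728) = -0.007487
s₄ = 3.074728 − (-0.007487)·(3.074728 − 3.069224) / (-0.007487 − (-0.179821)) = 3.074728 − (-0.000041)/(0.172334) = 3.074967

3.0692, 3.0747, 3.0750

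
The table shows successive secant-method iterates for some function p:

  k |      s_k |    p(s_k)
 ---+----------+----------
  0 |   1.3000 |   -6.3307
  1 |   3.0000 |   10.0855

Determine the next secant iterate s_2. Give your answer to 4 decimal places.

1.9556

s_2 = 3.0000 − 10.0855·(3.0000 − 1.3000) / (10.0855 − (-6.3307))
   = 3.0000 − (17.145350)/(16.416200) = 1.955584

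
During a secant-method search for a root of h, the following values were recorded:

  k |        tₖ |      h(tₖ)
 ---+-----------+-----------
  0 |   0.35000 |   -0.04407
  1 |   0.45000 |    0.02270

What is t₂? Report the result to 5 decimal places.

t₂ = 0.45000 − 0.02270·(0.45000 − 0.35000) / (0.02270 − (-0.04407))
   = 0.45000 − (0.0022700)/(0.0667700) = 0.4160027

0.41600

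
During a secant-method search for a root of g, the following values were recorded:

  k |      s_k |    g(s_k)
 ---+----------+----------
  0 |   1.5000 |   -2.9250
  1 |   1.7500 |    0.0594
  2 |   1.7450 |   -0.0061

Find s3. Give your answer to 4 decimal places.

s3 = 1.7450 − (-0.0061)·(1.7450 − 1.7500) / (-0.0061 − 0.0594)
   = 1.7450 − (0.000030)/(-0.065500) = 1.745466

1.7455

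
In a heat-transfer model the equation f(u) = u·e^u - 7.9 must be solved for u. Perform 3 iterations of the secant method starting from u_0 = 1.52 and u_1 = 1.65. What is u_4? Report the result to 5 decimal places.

f(1.52) = -0.9502177, f(1.65) = 0.6915167
u_2 = 1.6500000 − 0.6915167·(1.6500000 − 1.5200000) / (0.6915167 − (-0.9502177)) = 1.6500000 − (0.0898972)/(1.6417344) = 1.5952426
f(1.5952426) = -0.0362125
u_3 = 1.5952426 − (-0.0362125)·(1.5952426 − 1.6500000) / (-0.0362125 − 0.6915167) = 1.5952426 − (0.0019829)/(-0.7277292) = 1.5979673
f(1.5979673) = -0.0012876
u_4 = 1.5979673 − (-0.0012876)·(1.5979673 − 1.5952426) / (-0.0012876 − (-0.0362125)) = 1.5979673 − (-0.0000035)/(0.0349249) = 1.5980678

1.59807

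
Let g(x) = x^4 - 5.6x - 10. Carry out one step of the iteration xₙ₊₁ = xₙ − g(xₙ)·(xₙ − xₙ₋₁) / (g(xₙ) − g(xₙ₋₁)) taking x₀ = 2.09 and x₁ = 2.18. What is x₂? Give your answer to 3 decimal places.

g(2.09) = -2.62370, g(2.18) = 0.37731
x₂ = 2.18000 − 0.37731·(2.18000 − 2.09000) / (0.37731 − (-2.62370)) = 2.18000 − (0.03396)/(3.00101) = 2.16868

2.169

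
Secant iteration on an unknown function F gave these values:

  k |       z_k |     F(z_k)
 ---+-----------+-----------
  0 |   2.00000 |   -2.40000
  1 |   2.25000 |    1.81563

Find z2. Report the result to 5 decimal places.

2.14233

z2 = 2.25000 − 1.81563·(2.25000 − 2.00000) / (1.81563 − (-2.40000))
   = 2.25000 − (0.4539075)/(4.2156300) = 2.1423275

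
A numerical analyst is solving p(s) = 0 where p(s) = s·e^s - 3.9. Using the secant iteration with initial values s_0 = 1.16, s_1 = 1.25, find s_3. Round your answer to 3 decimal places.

p(1.16) = -0.19968, p(1.25) = 0.46293
s_2 = 1.25000 − 0.46293·(1.25000 − 1.16000) / (0.46293 − (-0.19968)) = 1.25000 − (0.04166)/(0.66261) = 1.18712
p(1.18712) = -0.00905
s_3 = 1.18712 − (-0.00905)·(1.18712 − 1.25000) / (-0.00905 − 0.46293) = 1.18712 − (0.00057)/(-0.47198) = 1.18833

1.188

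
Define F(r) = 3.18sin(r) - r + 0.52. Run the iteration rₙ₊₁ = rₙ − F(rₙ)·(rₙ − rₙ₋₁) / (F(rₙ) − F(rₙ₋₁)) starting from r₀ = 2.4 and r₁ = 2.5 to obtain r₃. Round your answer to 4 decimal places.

F(2.4) = 0.267973, F(2.5) = -0.076859
r₂ = 2.500000 − (-0.076859)·(2.500000 − 2.400000) / (-0.076859 − 0.267973) = 2.500000 − (-0.007686)/(-0.344831) = 2.477711
F(2.477711) = 0.001736
r₃ = 2.477711 − 0.001736·(2.477711 − 2.500000) / (0.001736 − (-0.076859)) = 2.477711 − (-0.000039)/(0.078595) = 2.478204

2.4782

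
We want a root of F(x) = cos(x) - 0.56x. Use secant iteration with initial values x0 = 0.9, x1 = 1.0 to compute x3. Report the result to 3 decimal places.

F(0.9) = 0.11761, F(1.0) = -0.01970
x2 = 1.00000 − (-0.01970)·(1.00000 − 0.90000) / (-0.01970 − 0.11761) = 1.00000 − (-0.00197)/(-0.13731) = 0.98565
F(0.98565) = 0.00035
x3 = 0.98565 − 0.00035·(0.98565 − 1.00000) / (0.00035 − (-0.01970)) = 0.98565 − (-0.00001)/(0.02005) = 0.98591

0.986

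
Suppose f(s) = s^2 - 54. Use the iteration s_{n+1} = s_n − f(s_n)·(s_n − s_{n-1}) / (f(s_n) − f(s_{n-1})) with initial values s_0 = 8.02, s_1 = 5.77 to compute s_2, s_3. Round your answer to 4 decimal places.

7.2716, 7.3578

f(8.02) = 10.320400, f(5.77) = -20.707100
s_2 = 5.770000 − (-20.707100)·(5.770000 − 8.020000) / (-20.707100 − 10.320400) = 5.770000 − (46.590975)/(-31.027500) = 7.271603
f(7.271603) = -1.123795
s_3 = 7.271603 − (-1.123795)·(7.271603 − 5.770000) / (-1.123795 − (-20.707100)) = 7.271603 − (-1.687494)/(19.583305) = 7.357773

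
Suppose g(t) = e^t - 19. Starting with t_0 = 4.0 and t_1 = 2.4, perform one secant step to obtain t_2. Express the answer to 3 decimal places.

2.693

g(4.0) = 35.59815, g(2.4) = -7.97682
t_2 = 2.40000 − (-7.97682)·(2.40000 − 4.00000) / (-7.97682 − 35.59815) = 2.40000 − (12.76292)/(-43.57497) = 2.69290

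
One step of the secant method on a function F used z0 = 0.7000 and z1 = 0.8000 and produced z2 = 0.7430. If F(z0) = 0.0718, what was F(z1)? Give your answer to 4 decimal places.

-0.0952

The secant line through (0.7000, 0.0718) and (0.8000, F(z1)) crosses zero at z2 = 0.7430.
So (0.7000, 0.0718), (0.8000, F(z1)), (0.7430, 0) are collinear:
F(z1) = 0.0718 · (0.8000 − 0.7430) / (0.7000 − 0.7430) = 0.0718 · (0.057000)/(-0.043000) = -0.095177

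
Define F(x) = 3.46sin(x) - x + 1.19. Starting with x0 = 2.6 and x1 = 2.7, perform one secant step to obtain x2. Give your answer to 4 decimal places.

2.6923

F(2.6) = 0.373635, F(2.7) = -0.031266
x2 = 2.700000 − (-0.031266)·(2.700000 − 2.600000) / (-0.031266 − 0.373635) = 2.700000 − (-0.003127)/(-0.404900) = 2.692278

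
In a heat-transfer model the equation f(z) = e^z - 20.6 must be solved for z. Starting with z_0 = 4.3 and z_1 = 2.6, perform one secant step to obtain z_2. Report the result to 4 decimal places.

2.8014

f(4.3) = 53.099794, f(2.6) = -7.136262
z_2 = 2.600000 − (-7.136262)·(2.600000 − 4.300000) / (-7.136262 − 53.099794) = 2.600000 − (12.131645)/(-60.236056) = 2.801402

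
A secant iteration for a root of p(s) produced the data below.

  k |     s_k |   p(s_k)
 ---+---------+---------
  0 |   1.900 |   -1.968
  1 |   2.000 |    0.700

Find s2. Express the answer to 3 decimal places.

s2 = 2.000 − 0.700·(2.000 − 1.900) / (0.700 − (-1.968))
   = 2.000 − (0.07000)/(2.66800) = 1.97376

1.974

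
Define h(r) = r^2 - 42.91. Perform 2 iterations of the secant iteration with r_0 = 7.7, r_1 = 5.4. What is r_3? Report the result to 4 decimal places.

h(7.7) = 16.380000, h(5.4) = -13.750000
r_2 = 5.400000 − (-13.750000)·(5.400000 − 7.700000) / (-13.750000 − 16.380000) = 5.400000 − (31.625000)/(-30.130000) = 6.449618
h(6.449618) = -1.312424
r_3 = 6.449618 − (-1.312424)·(6.449618 − 5.400000) / (-1.312424 − (-13.750000)) = 6.449618 − (-1.377544)/(12.437576) = 6.560375

6.5604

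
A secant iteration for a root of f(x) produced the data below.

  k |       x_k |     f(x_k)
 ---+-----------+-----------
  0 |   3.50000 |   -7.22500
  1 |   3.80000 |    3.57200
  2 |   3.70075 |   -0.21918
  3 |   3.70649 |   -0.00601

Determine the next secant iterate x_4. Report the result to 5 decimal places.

3.70665

x_4 = 3.70649 − (-0.00601)·(3.70649 − 3.70075) / (-0.00601 − (-0.21918))
   = 3.70649 − (-0.0000345)/(0.2131700) = 3.7066518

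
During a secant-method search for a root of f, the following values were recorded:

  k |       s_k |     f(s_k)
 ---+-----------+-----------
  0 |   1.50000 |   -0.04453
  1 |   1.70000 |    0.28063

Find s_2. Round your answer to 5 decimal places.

s_2 = 1.70000 − 0.28063·(1.70000 − 1.50000) / (0.28063 − (-0.04453))
   = 1.70000 − (0.0561260)/(0.3251600) = 1.5273896

1.52739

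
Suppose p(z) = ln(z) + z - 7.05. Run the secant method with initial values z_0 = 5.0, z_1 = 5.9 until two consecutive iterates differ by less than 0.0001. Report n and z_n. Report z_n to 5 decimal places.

p(5.0) = -0.4405621, p(5.9) = 0.6249524
z_2 = 5.9000000 − 0.6249524·(0.9000000)/(1.0655144) = 5.3721262;  |Δ| = 0.5278738
p(5.3721262) = 0.0033500
z_3 = 5.3721262 − 0.0033500·(-0.5278738)/(-0.6216023) = 5.3692814;  |Δ| = 0.0028449
p(5.3692814) = -0.0000246
z_4 = 5.3692814 − (-0.0000246)·(-0.0028449)/(-0.0033746) = 5.3693021;  |Δ| = 0.0000207
|z_4 − z_3| = 0.0000207 < 0.0001

n = 4, z_n = 5.36930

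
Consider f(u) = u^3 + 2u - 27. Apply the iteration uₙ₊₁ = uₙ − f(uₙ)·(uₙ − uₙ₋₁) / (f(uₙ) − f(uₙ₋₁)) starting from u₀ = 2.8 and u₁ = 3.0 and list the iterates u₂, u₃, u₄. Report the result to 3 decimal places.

2.780, 2.778, 2.778

f(2.8) = 0.55200, f(3.0) = 6.00000
u₂ = 3.00000 − 6.00000·(3.00000 − 2.80000) / (6.00000 − 0.55200) = 3.00000 − (1.20000)/(5.44800) = 2.77974
f(2.77974) = 0.03830
u₃ = 2.77974 − 0.03830·(2.77974 − 3.00000) / (0.03830 − 6.00000) = 2.77974 − (-0.00844)/(-5.96170) = 2.77832
f(2.77832) = 0.00268
u₄ = 2.77832 − 0.00268·(2.77832 − 2.77974) / (0.00268 − 0.03830) = 2.77832 − (0.00000)/(-0.03561) = 2.77821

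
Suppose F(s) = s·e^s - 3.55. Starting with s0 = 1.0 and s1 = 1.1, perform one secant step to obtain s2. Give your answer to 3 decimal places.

F(1.0) = -0.83172, F(1.1) = -0.24542
s2 = 1.10000 − (-0.24542)·(1.10000 − 1.00000) / (-0.24542 − (-0.83172)) = 1.10000 − (-0.02454)/(0.58630) = 1.14186

1.142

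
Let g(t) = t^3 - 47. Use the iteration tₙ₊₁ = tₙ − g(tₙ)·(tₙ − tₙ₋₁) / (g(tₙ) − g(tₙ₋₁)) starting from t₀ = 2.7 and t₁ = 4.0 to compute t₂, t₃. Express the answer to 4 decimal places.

g(2.7) = -27.317000, g(4.0) = 17.000000
t₂ = 4.000000 − 17.000000·(4.000000 − 2.700000) / (17.000000 − (-27.317000)) = 4.000000 − (22.100000)/(44.317000) = 3.501320
g(3.501320) = -4.076470
t₃ = 3.501320 − (-4.076470)·(3.501320 − 4.000000) / (-4.076470 − 17.000000) = 3.501320 − (2.032854)/(-21.076470) = 3.597771

3.5013, 3.5978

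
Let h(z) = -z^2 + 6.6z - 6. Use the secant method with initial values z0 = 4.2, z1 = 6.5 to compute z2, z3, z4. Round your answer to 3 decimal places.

h(4.2) = 4.08000, h(6.5) = -5.35000
z2 = 6.50000 − (-5.35000)·(6.50000 − 4.20000) / (-5.35000 − 4.08000) = 6.50000 − (-12.30500)/(-9.43000) = 5.19512
h(5.19512) = 1.29851
z3 = 5.19512 − 1.29851·(5.19512 − 6.50000) / (1.29851 − (-5.35000)) = 5.19512 − (-1.69440)/(6.64851) = 5.44998
h(5.44998) = 0.26760
z4 = 5.44998 − 0.26760·(5.44998 − 5.19512) / (0.26760 − 1.29851) = 5.44998 − (0.06820)/(-1.03091) = 5.51613

5.195, 5.450, 5.516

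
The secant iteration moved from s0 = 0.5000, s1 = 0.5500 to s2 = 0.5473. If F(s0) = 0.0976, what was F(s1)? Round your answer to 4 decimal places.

The secant line through (0.5000, 0.0976) and (0.5500, F(s1)) crosses zero at s2 = 0.5473.
So (0.5000, 0.0976), (0.5500, F(s1)), (0.5473, 0) are collinear:
F(s1) = 0.0976 · (0.5500 − 0.5473) / (0.5000 − 0.5473) = 0.0976 · (0.002700)/(-0.047300) = -0.005571

-0.0056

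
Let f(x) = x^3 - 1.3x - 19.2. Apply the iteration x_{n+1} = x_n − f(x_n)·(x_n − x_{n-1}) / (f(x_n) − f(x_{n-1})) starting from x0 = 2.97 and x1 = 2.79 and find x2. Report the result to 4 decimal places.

2.8370

f(2.97) = 3.137073, f(2.79) = -1.109361
x2 = 2.790000 − (-1.109361)·(2.790000 − 2.970000) / (-1.109361 − 3.137073) = 2.790000 − (0.199685)/(-4.246434) = 2.837024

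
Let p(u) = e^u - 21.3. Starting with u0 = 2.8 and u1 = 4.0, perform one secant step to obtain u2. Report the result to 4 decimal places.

p(2.8) = -4.855353, p(4.0) = 33.298150
u2 = 4.000000 − 33.298150·(4.000000 − 2.800000) / (33.298150 − (-4.855353)) = 4.000000 − (39.957780)/(38.153503) = 2.952710

2.9527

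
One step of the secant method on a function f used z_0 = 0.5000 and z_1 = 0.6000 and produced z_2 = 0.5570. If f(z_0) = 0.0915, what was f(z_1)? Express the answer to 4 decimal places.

-0.0690

The secant line through (0.5000, 0.0915) and (0.6000, f(z_1)) crosses zero at z_2 = 0.5570.
So (0.5000, 0.0915), (0.6000, f(z_1)), (0.5570, 0) are collinear:
f(z_1) = 0.0915 · (0.6000 − 0.5570) / (0.5000 − 0.5570) = 0.0915 · (0.043000)/(-0.057000) = -0.069026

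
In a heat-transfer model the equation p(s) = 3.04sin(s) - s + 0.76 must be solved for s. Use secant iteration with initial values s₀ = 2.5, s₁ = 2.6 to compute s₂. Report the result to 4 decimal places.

2.5225

p(2.5) = 0.079355, p(2.6) = -0.272876
s₂ = 2.600000 − (-0.272876)·(2.600000 − 2.500000) / (-0.272876 − 0.079355) = 2.600000 − (-0.027288)/(-0.352231) = 2.522529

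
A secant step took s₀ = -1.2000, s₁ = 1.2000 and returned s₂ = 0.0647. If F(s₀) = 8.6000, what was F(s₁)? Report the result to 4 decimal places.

The secant line through (-1.2000, 8.6000) and (1.2000, F(s₁)) crosses zero at s₂ = 0.0647.
So (-1.2000, 8.6000), (1.2000, F(s₁)), (0.0647, 0) are collinear:
F(s₁) = 8.6000 · (1.2000 − 0.0647) / (-1.2000 − 0.0647) = 8.6000 · (1.135300)/(-1.264700) = -7.720076

-7.7201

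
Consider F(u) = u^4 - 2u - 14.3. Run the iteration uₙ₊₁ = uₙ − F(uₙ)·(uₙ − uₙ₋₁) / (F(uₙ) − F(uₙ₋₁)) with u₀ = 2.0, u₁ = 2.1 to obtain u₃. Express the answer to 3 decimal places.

2.072

F(2.0) = -2.30000, F(2.1) = 0.94810
u₂ = 2.10000 − 0.94810·(2.10000 − 2.00000) / (0.94810 − (-2.30000)) = 2.10000 − (0.09481)/(3.24810) = 2.07081
F(2.07081) = -0.05248
u₃ = 2.07081 − (-0.05248)·(2.07081 − 2.10000) / (-0.05248 − 0.94810) = 2.07081 − (0.00153)/(-1.00058) = 2.07234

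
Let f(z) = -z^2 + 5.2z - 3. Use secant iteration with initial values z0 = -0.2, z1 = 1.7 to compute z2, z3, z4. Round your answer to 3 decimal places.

0.903, 0.564, 0.667

f(-0.2) = -4.08000, f(1.7) = 2.95000
z2 = 1.70000 − 2.95000·(1.70000 − (-0.20000)) / (2.95000 − (-4.08000)) = 1.70000 − (5.60500)/(7.03000) = 0.90270
f(0.90270) = 0.87918
z3 = 0.90270 − 0.87918·(0.90270 − 1.70000) / (0.87918 − 2.95000) = 0.90270 − (-0.70097)/(-2.07082) = 0.56420
f(0.56420) = -0.38447
z4 = 0.56420 − (-0.38447)·(0.56420 − 0.90270) / (-0.38447 − 0.87918) = 0.56420 − (0.13014)/(-1.26365) = 0.66719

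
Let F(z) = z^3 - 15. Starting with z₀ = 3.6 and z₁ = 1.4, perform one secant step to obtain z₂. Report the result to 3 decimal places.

2.014

F(3.6) = 31.65600, F(1.4) = -12.25600
z₂ = 1.40000 − (-12.25600)·(1.40000 − 3.60000) / (-12.25600 − 31.65600) = 1.40000 − (26.96320)/(-43.91200) = 2.01403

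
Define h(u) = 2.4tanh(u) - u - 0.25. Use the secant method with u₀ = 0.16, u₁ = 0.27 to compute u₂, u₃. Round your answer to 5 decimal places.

0.18266, 0.18195

h(0.16) = -0.0292436, h(0.27) = 0.1126996
u₂ = 0.2700000 − 0.1126996·(0.2700000 − 0.1600000) / (0.1126996 − (-0.0292436)) = 0.2700000 − (0.0123970)/(0.1419432) = 0.1826626
h(0.1826626) = 0.0009161
u₃ = 0.1826626 − 0.0009161·(0.1826626 − 0.2700000) / (0.0009161 − 0.1126996) = 0.1826626 − (-0.0000800)/(-0.1117835) = 0.1819468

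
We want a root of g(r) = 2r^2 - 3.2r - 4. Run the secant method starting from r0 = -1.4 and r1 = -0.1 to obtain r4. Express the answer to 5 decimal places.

-0.82307

g(-1.4) = 4.4000000, g(-0.1) = -3.6600000
r2 = -0.1000000 − (-3.6600000)·(-0.1000000 − (-1.4000000)) / (-3.6600000 − 4.4000000) = -0.1000000 − (-4.7580000)/(-8.0600000) = -0.6903226
g(-0.6903226) = -0.8378772
r3 = -0.6903226 − (-0.8378772)·(-0.6903226 − (-0.1000000)) / (-0.8378772 − (-3.6600000)) = -0.6903226 − (0.4946178)/(2.8221228) = -0.8655870
g(-0.8655870) = 0.2683604
r4 = -0.8655870 − 0.2683604·(-0.8655870 − (-0.6903226)) / (0.2683604 − (-0.8378772)) = -0.8655870 − (-0.0470340)/(1.1062376) = -0.8230699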